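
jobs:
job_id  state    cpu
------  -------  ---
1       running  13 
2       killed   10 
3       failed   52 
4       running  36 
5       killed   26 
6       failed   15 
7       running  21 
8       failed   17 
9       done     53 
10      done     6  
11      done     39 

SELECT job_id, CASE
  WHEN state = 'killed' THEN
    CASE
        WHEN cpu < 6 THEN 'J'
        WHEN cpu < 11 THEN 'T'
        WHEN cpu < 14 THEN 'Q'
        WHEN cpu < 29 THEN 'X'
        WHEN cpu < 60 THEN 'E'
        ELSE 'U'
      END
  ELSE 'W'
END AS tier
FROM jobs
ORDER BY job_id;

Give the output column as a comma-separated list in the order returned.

job_id=1: state='running' → outer ELSE → W
job_id=2: state='killed' → inner[cpu < 11] → T
job_id=3: state='failed' → outer ELSE → W
job_id=4: state='running' → outer ELSE → W
job_id=5: state='killed' → inner[cpu < 29] → X
job_id=6: state='failed' → outer ELSE → W
job_id=7: state='running' → outer ELSE → W
job_id=8: state='failed' → outer ELSE → W
job_id=9: state='done' → outer ELSE → W
job_id=10: state='done' → outer ELSE → W
job_id=11: state='done' → outer ELSE → W

W, T, W, W, X, W, W, W, W, W, W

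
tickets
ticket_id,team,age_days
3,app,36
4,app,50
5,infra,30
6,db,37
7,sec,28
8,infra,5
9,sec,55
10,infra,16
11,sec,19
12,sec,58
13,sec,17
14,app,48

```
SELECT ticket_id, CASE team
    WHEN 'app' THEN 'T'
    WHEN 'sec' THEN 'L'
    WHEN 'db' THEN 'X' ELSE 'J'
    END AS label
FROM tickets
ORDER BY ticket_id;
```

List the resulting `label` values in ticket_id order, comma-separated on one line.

ticket_id=3: team='app' → T
ticket_id=4: team='app' → T
ticket_id=5: ELSE → J
ticket_id=6: team='db' → X
ticket_id=7: team='sec' → L
ticket_id=8: ELSE → J
ticket_id=9: team='sec' → L
ticket_id=10: ELSE → J
ticket_id=11: team='sec' → L
ticket_id=12: team='sec' → L
ticket_id=13: team='sec' → L
ticket_id=14: team='app' → T

T, T, J, X, L, J, L, J, L, L, L, T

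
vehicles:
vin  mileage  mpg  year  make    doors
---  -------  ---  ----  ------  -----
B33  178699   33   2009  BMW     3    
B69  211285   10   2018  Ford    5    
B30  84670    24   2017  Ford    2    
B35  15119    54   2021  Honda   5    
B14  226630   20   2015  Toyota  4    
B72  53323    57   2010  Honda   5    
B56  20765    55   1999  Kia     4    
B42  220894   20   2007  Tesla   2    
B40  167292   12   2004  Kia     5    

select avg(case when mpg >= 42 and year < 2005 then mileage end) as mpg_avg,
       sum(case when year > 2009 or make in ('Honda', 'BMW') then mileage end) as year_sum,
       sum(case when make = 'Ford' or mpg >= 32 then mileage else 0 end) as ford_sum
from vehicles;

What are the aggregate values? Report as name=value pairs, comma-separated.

[mpg_avg: mpg >= 42 and year < 2005]
vin=B33: ✗
vin=B69: ✗
vin=B30: ✗
vin=B35: ✗
vin=B14: ✗
vin=B72: ✗
vin=B56: ✓ → 20765
vin=B42: ✗
vin=B40: ✗
mpg_avg = 20765
—
[year_sum: year > 2009 or make in ('Honda', 'BMW')]
vin=B33: ✓ → 178699
vin=B69: ✓ → 211285
vin=B30: ✓ → 84670
vin=B35: ✓ → 15119
vin=B14: ✓ → 226630
vin=B72: ✓ → 53323
vin=B56: ✗
vin=B42: ✗
vin=B40: ✗
year_sum = 178699 + 211285 + 84670 + 15119 + 226630 + 53323 = 769726
—
[ford_sum: make = 'Ford' or mpg >= 32]
vin=B33: ✓ → 178699
vin=B69: ✓ → 211285
vin=B30: ✓ → 84670
vin=B35: ✓ → 15119
vin=B14: ✗
vin=B72: ✓ → 53323
vin=B56: ✓ → 20765
vin=B42: ✗
vin=B40: ✗
ford_sum = 178699 + 211285 + 84670 + 15119 + 53323 + 20765 = 563861

mpg_avg=20765, year_sum=769726, ford_sum=563861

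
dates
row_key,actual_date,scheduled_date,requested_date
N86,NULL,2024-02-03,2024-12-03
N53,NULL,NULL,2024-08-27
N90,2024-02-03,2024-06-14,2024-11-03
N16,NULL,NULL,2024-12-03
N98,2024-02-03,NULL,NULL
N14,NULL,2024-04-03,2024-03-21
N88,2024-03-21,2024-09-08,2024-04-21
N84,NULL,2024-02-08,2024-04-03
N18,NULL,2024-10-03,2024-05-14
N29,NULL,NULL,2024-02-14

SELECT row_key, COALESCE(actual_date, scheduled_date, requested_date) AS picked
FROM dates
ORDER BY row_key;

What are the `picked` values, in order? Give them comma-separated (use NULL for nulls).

row_key=N14: actual_date=NULL, scheduled_date=2024-04-03 → 2024-04-03
row_key=N16: actual_date=NULL, scheduled_date=NULL, requested_date=2024-12-03 → 2024-12-03
row_key=N18: actual_date=NULL, scheduled_date=2024-10-03 → 2024-10-03
row_key=N29: actual_date=NULL, scheduled_date=NULL, requested_date=2024-02-14 → 2024-02-14
row_key=N53: actual_date=NULL, scheduled_date=NULL, requested_date=2024-08-27 → 2024-08-27
row_key=N84: actual_date=NULL, scheduled_date=2024-02-08 → 2024-02-08
row_key=N86: actual_date=NULL, scheduled_date=2024-02-03 → 2024-02-03
row_key=N88: actual_date=2024-03-21 → 2024-03-21
row_key=N90: actual_date=2024-02-03 → 2024-02-03
row_key=N98: actual_date=2024-02-03 → 2024-02-03

2024-04-03, 2024-12-03, 2024-10-03, 2024-02-14, 2024-08-27, 2024-02-08, 2024-02-03, 2024-03-21, 2024-02-03, 2024-02-03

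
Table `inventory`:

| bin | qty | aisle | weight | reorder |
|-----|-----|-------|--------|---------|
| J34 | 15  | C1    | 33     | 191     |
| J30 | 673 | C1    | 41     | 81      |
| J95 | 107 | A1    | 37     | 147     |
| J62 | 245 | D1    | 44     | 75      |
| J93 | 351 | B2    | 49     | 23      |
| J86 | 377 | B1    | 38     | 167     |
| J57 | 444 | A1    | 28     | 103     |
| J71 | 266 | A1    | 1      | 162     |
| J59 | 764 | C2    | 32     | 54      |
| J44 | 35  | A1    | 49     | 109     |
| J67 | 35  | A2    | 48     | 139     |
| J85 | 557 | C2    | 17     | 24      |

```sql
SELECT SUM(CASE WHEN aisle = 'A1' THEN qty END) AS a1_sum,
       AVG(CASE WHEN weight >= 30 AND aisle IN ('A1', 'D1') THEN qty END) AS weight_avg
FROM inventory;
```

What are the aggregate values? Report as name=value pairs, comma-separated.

[a1_sum: aisle = 'A1']
bin=J34: ✗
bin=J30: ✗
bin=J95: ✓ → 107
bin=J62: ✗
bin=J93: ✗
bin=J86: ✗
bin=J57: ✓ → 444
bin=J71: ✓ → 266
bin=J59: ✗
bin=J44: ✓ → 35
bin=J67: ✗
bin=J85: ✗
a1_sum = 107 + 444 + 266 + 35 = 852
—
[weight_avg: weight >= 30 AND aisle IN ('A1', 'D1')]
bin=J34: ✗
bin=J30: ✗
bin=J95: ✓ → 107
bin=J62: ✓ → 245
bin=J93: ✗
bin=J86: ✗
bin=J57: ✗
bin=J71: ✗
bin=J59: ✗
bin=J44: ✓ → 35
bin=J67: ✗
bin=J85: ✗
weight_avg = (107 + 245 + 35) / 3 = 129

a1_sum=852, weight_avg=129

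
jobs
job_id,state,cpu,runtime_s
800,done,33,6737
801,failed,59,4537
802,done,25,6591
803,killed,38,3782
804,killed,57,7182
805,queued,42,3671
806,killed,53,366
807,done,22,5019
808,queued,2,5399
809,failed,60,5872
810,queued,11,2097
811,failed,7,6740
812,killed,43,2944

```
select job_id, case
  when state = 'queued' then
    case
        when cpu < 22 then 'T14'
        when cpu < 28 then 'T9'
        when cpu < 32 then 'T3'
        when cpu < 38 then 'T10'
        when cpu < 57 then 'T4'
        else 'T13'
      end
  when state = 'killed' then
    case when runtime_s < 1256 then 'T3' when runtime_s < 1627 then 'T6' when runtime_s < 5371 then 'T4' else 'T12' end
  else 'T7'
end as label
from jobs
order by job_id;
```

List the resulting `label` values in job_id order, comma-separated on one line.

job_id=800: state='done' → outer ELSE → T7
job_id=801: state='failed' → outer ELSE → T7
job_id=802: state='done' → outer ELSE → T7
job_id=803: state='killed' → inner[runtime_s < 5371] → T4
job_id=804: state='killed' → inner[ELSE] → T12
job_id=805: state='queued' → inner[cpu < 57] → T4
job_id=806: state='killed' → inner[runtime_s < 1256] → T3
job_id=807: state='done' → outer ELSE → T7
job_id=808: state='queued' → inner[cpu < 22] → T14
job_id=809: state='failed' → outer ELSE → T7
job_id=810: state='queued' → inner[cpu < 22] → T14
job_id=811: state='failed' → outer ELSE → T7
job_id=812: state='killed' → inner[runtime_s < 5371] → T4

T7, T7, T7, T4, T12, T4, T3, T7, T14, T7, T14, T7, T4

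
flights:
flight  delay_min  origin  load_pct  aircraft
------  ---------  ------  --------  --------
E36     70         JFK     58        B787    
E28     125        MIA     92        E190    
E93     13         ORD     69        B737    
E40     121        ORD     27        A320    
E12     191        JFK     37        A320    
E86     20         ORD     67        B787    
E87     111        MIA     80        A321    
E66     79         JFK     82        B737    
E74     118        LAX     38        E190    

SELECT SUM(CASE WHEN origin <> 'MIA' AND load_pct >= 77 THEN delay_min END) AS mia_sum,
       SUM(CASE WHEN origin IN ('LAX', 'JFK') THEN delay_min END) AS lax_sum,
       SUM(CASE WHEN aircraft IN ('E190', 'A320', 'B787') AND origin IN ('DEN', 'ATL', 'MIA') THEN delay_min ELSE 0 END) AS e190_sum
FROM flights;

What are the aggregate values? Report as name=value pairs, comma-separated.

mia_sum=79, lax_sum=458, e190_sum=125

[mia_sum: origin <> 'MIA' AND load_pct >= 77]
flight=E36: ✗
flight=E28: ✗
flight=E93: ✗
flight=E40: ✗
flight=E12: ✗
flight=E86: ✗
flight=E87: ✗
flight=E66: ✓ → 79
flight=E74: ✗
mia_sum = 79
—
[lax_sum: origin IN ('LAX', 'JFK')]
flight=E36: ✓ → 70
flight=E28: ✗
flight=E93: ✗
flight=E40: ✗
flight=E12: ✓ → 191
flight=E86: ✗
flight=E87: ✗
flight=E66: ✓ → 79
flight=E74: ✓ → 118
lax_sum = 70 + 191 + 79 + 118 = 458
—
[e190_sum: aircraft IN ('E190', 'A320', 'B787') AND origin IN ('DEN', 'ATL', 'MIA')]
flight=E36: ✗
flight=E28: ✓ → 125
flight=E93: ✗
flight=E40: ✗
flight=E12: ✗
flight=E86: ✗
flight=E87: ✗
flight=E66: ✗
flight=E74: ✗
e190_sum = 125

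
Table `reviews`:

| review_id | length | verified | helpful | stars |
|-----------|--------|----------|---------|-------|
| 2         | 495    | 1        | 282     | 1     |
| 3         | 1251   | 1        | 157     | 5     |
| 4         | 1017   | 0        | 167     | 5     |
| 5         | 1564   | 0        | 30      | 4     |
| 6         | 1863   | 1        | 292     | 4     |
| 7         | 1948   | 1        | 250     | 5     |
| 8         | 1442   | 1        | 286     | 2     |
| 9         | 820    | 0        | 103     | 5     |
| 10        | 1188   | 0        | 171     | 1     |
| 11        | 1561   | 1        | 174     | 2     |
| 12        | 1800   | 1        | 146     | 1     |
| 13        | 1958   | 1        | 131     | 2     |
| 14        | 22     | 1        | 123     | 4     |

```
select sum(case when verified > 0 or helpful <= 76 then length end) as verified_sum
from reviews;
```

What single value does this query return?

review_id=2: ✓ → 495
review_id=3: ✓ → 1251
review_id=4: ✗
review_id=5: ✓ → 1564
review_id=6: ✓ → 1863
review_id=7: ✓ → 1948
review_id=8: ✓ → 1442
review_id=9: ✗
review_id=10: ✗
review_id=11: ✓ → 1561
review_id=12: ✓ → 1800
review_id=13: ✓ → 1958
review_id=14: ✓ → 22
verified_sum = 495 + 1251 + 1564 + 1863 + 1948 + 1442 + 1561 + 1800 + 1958 + 22 = 13904

13904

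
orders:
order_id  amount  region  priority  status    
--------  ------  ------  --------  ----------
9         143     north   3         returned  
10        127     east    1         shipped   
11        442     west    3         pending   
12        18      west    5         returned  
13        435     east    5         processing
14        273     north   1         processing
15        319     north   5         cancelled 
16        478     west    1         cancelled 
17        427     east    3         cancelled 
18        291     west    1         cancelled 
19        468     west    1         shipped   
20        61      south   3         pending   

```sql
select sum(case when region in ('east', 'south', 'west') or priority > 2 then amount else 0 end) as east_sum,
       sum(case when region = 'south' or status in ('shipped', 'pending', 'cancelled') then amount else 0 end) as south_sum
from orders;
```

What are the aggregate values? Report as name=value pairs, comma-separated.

east_sum=3209, south_sum=2613

[east_sum: region in ('east', 'south', 'west') or priority > 2]
order_id=9: ✓ → 143
order_id=10: ✓ → 127
order_id=11: ✓ → 442
order_id=12: ✓ → 18
order_id=13: ✓ → 435
order_id=14: ✗
order_id=15: ✓ → 319
order_id=16: ✓ → 478
order_id=17: ✓ → 427
order_id=18: ✓ → 291
order_id=19: ✓ → 468
order_id=20: ✓ → 61
east_sum = 143 + 127 + 442 + 18 + 435 + 319 + 478 + 427 + 291 + 468 + 61 = 3209
—
[south_sum: region = 'south' or status in ('shipped', 'pending', 'cancelled')]
order_id=9: ✗
order_id=10: ✓ → 127
order_id=11: ✓ → 442
order_id=12: ✗
order_id=13: ✗
order_id=14: ✗
order_id=15: ✓ → 319
order_id=16: ✓ → 478
order_id=17: ✓ → 427
order_id=18: ✓ → 291
order_id=19: ✓ → 468
order_id=20: ✓ → 61
south_sum = 127 + 442 + 319 + 478 + 427 + 291 + 468 + 61 = 2613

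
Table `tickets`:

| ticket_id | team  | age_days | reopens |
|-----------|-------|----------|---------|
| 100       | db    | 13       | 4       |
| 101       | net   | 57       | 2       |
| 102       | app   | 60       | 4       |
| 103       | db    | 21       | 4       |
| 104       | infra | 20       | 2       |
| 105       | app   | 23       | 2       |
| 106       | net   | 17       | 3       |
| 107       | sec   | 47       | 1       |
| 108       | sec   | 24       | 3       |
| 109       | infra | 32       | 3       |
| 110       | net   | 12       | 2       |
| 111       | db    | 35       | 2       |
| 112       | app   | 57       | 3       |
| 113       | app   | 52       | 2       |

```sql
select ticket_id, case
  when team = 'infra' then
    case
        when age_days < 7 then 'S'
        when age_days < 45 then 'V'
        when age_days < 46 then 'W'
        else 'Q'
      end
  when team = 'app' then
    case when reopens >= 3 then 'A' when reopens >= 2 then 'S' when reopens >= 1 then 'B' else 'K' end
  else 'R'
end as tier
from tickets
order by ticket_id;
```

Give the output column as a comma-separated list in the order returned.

ticket_id=100: team='db' → outer ELSE → R
ticket_id=101: team='net' → outer ELSE → R
ticket_id=102: team='app' → inner[reopens >= 3] → A
ticket_id=103: team='db' → outer ELSE → R
ticket_id=104: team='infra' → inner[age_days < 45] → V
ticket_id=105: team='app' → inner[reopens >= 2] → S
ticket_id=106: team='net' → outer ELSE → R
ticket_id=107: team='sec' → outer ELSE → R
ticket_id=108: team='sec' → outer ELSE → R
ticket_id=109: team='infra' → inner[age_days < 45] → V
ticket_id=110: team='net' → outer ELSE → R
ticket_id=111: team='db' → outer ELSE → R
ticket_id=112: team='app' → inner[reopens >= 3] → A
ticket_id=113: team='app' → inner[reopens >= 2] → S

R, R, A, R, V, S, R, R, R, V, R, R, A, S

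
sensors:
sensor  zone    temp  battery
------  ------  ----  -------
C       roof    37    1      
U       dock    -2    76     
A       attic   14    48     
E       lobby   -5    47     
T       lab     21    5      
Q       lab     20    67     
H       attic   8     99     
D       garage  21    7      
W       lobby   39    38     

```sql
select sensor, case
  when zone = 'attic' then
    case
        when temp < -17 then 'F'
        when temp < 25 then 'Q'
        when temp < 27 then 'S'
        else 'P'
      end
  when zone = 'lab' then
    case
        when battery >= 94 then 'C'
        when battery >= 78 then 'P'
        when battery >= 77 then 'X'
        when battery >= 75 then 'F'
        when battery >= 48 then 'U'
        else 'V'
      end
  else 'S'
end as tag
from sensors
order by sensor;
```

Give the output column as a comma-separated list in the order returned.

sensor=A: zone='attic' → inner[temp < 25] → Q
sensor=C: zone='roof' → outer ELSE → S
sensor=D: zone='garage' → outer ELSE → S
sensor=E: zone='lobby' → outer ELSE → S
sensor=H: zone='attic' → inner[temp < 25] → Q
sensor=Q: zone='lab' → inner[battery >= 48] → U
sensor=T: zone='lab' → inner[ELSE] → V
sensor=U: zone='dock' → outer ELSE → S
sensor=W: zone='lobby' → outer ELSE → S

Q, S, S, S, Q, U, V, S, S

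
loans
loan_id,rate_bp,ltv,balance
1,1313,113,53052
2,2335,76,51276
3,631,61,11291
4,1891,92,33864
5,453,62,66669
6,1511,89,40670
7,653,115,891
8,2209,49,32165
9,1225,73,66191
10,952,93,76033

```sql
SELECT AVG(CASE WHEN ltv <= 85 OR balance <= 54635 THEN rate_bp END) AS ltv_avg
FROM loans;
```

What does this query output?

1357.8888888889

loan_id=1: ✓ → 1313
loan_id=2: ✓ → 2335
loan_id=3: ✓ → 631
loan_id=4: ✓ → 1891
loan_id=5: ✓ → 453
loan_id=6: ✓ → 1511
loan_id=7: ✓ → 653
loan_id=8: ✓ → 2209
loan_id=9: ✓ → 1225
loan_id=10: ✗
ltv_avg = (1313 + 2335 + 631 + 1891 + 453 + 1511 + 653 + 2209 + 1225) / 9 = 1357.8888888889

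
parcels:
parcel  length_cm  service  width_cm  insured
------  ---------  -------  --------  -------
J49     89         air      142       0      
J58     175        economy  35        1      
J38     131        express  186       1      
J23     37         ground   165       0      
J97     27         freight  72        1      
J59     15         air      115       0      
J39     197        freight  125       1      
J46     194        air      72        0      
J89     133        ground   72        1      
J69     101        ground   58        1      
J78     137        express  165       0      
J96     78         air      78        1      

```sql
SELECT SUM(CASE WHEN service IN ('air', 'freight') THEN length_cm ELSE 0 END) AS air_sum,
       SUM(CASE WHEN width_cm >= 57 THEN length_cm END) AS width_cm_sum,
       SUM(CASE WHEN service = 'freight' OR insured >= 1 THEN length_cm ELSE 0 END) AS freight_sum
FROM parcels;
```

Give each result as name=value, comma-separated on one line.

air_sum=600, width_cm_sum=1139, freight_sum=842

[air_sum: service IN ('air', 'freight')]
parcel=J49: ✓ → 89
parcel=J58: ✗
parcel=J38: ✗
parcel=J23: ✗
parcel=J97: ✓ → 27
parcel=J59: ✓ → 15
parcel=J39: ✓ → 197
parcel=J46: ✓ → 194
parcel=J89: ✗
parcel=J69: ✗
parcel=J78: ✗
parcel=J96: ✓ → 78
air_sum = 89 + 27 + 15 + 197 + 194 + 78 = 600
—
[width_cm_sum: width_cm >= 57]
parcel=J49: ✓ → 89
parcel=J58: ✗
parcel=J38: ✓ → 131
parcel=J23: ✓ → 37
parcel=J97: ✓ → 27
parcel=J59: ✓ → 15
parcel=J39: ✓ → 197
parcel=J46: ✓ → 194
parcel=J89: ✓ → 133
parcel=J69: ✓ → 101
parcel=J78: ✓ → 137
parcel=J96: ✓ → 78
width_cm_sum = 89 + 131 + 37 + 27 + 15 + 197 + 194 + 133 + 101 + 137 + 78 = 1139
—
[freight_sum: service = 'freight' OR insured >= 1]
parcel=J49: ✗
parcel=J58: ✓ → 175
parcel=J38: ✓ → 131
parcel=J23: ✗
parcel=J97: ✓ → 27
parcel=J59: ✗
parcel=J39: ✓ → 197
parcel=J46: ✗
parcel=J89: ✓ → 133
parcel=J69: ✓ → 101
parcel=J78: ✗
parcel=J96: ✓ → 78
freight_sum = 175 + 131 + 27 + 197 + 133 + 101 + 78 = 842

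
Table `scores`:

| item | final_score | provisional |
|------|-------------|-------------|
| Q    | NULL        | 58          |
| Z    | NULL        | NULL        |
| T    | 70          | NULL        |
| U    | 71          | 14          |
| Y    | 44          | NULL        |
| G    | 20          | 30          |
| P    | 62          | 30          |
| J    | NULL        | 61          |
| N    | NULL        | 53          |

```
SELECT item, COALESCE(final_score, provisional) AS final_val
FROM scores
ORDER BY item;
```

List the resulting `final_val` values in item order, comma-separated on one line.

item=G: final_score=20 → 20
item=J: final_score=NULL, provisional=61 → 61
item=N: final_score=NULL, provisional=53 → 53
item=P: final_score=62 → 62
item=Q: final_score=NULL, provisional=58 → 58
item=T: final_score=70 → 70
item=U: final_score=71 → 71
item=Y: final_score=44 → 44
item=Z: final_score=NULL, provisional=NULL (all NULL) → NULL

20, 61, 53, 62, 58, 70, 71, 44, NULL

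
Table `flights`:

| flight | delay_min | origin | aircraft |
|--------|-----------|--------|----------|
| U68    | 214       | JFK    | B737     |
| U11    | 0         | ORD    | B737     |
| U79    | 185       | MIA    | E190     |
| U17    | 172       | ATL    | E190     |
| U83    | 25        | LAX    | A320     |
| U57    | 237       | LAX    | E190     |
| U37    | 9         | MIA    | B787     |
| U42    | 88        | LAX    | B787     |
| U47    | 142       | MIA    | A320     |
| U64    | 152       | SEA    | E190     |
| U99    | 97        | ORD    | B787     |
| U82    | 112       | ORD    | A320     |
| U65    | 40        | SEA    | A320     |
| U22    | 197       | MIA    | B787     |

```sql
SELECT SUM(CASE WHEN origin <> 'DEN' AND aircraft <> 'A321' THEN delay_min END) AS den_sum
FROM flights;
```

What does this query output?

flight=U68: ✓ → 214
flight=U11: ✓ → 0
flight=U79: ✓ → 185
flight=U17: ✓ → 172
flight=U83: ✓ → 25
flight=U57: ✓ → 237
flight=U37: ✓ → 9
flight=U42: ✓ → 88
flight=U47: ✓ → 142
flight=U64: ✓ → 152
flight=U99: ✓ → 97
flight=U82: ✓ → 112
flight=U65: ✓ → 40
flight=U22: ✓ → 197
den_sum = 214 + 185 + 172 + 25 + 237 + 9 + 88 + 142 + 152 + 97 + 112 + 40 + 197 = 1670

1670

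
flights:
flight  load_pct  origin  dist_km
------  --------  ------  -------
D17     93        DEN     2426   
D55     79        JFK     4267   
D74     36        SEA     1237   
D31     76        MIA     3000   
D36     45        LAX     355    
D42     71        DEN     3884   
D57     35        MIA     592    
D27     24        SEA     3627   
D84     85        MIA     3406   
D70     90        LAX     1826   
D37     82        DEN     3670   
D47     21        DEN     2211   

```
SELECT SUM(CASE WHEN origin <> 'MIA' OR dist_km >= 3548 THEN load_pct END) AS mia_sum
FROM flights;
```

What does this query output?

541

flight=D17: ✓ → 93
flight=D55: ✓ → 79
flight=D74: ✓ → 36
flight=D31: ✗
flight=D36: ✓ → 45
flight=D42: ✓ → 71
flight=D57: ✗
flight=D27: ✓ → 24
flight=D84: ✗
flight=D70: ✓ → 90
flight=D37: ✓ → 82
flight=D47: ✓ → 21
mia_sum = 93 + 79 + 36 + 45 + 71 + 24 + 90 + 82 + 21 = 541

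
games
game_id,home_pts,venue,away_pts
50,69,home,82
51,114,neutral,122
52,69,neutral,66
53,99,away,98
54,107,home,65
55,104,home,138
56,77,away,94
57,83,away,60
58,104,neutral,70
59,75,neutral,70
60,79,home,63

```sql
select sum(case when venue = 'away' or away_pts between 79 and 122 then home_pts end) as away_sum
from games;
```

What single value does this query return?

442

game_id=50: ✓ → 69
game_id=51: ✓ → 114
game_id=52: ✗
game_id=53: ✓ → 99
game_id=54: ✗
game_id=55: ✗
game_id=56: ✓ → 77
game_id=57: ✓ → 83
game_id=58: ✗
game_id=59: ✗
game_id=60: ✗
away_sum = 69 + 114 + 99 + 77 + 83 = 442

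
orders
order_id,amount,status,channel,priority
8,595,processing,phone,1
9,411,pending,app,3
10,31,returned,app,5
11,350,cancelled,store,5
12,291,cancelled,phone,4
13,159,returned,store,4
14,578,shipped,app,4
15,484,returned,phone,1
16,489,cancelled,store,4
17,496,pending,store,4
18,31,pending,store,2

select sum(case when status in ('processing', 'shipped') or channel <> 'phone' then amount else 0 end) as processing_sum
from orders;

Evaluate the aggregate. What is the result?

order_id=8: ✓ → 595
order_id=9: ✓ → 411
order_id=10: ✓ → 31
order_id=11: ✓ → 350
order_id=12: ✗
order_id=13: ✓ → 159
order_id=14: ✓ → 578
order_id=15: ✗
order_id=16: ✓ → 489
order_id=17: ✓ → 496
order_id=18: ✓ → 31
processing_sum = 595 + 411 + 31 + 350 + 159 + 578 + 489 + 496 + 31 = 3140

3140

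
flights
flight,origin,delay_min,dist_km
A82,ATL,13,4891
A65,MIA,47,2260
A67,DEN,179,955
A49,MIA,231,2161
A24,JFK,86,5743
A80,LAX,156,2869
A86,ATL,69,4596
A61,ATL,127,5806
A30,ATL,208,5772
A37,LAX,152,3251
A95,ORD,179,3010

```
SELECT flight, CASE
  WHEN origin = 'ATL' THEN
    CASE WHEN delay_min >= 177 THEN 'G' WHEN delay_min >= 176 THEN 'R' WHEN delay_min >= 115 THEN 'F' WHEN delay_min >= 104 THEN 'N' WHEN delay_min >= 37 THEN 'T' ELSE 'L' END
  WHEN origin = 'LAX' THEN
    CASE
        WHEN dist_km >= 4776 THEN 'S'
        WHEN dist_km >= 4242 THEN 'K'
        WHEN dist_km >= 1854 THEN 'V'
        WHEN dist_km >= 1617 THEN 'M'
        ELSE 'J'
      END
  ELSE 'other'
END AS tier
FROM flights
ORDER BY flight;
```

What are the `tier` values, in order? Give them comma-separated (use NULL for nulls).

other, G, V, other, F, other, other, V, L, T, other

flight=A24: origin='JFK' → outer ELSE → other
flight=A30: origin='ATL' → inner[delay_min >= 177] → G
flight=A37: origin='LAX' → inner[dist_km >= 1854] → V
flight=A49: origin='MIA' → outer ELSE → other
flight=A61: origin='ATL' → inner[delay_min >= 115] → F
flight=A65: origin='MIA' → outer ELSE → other
flight=A67: origin='DEN' → outer ELSE → other
flight=A80: origin='LAX' → inner[dist_km >= 1854] → V
flight=A82: origin='ATL' → inner[ELSE] → L
flight=A86: origin='ATL' → inner[delay_min >= 37] → T
flight=A95: origin='ORD' → outer ELSE → other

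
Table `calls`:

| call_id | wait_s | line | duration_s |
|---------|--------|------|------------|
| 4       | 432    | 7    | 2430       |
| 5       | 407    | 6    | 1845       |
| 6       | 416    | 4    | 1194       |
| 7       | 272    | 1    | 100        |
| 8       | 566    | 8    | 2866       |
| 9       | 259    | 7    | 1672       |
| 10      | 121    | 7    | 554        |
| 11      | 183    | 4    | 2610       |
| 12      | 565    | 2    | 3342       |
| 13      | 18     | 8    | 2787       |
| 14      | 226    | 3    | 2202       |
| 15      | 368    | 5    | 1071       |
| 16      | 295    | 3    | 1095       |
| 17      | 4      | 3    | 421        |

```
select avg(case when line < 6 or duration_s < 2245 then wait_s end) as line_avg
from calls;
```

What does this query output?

283.2727272727

call_id=4: ✗
call_id=5: ✓ → 407
call_id=6: ✓ → 416
call_id=7: ✓ → 272
call_id=8: ✗
call_id=9: ✓ → 259
call_id=10: ✓ → 121
call_id=11: ✓ → 183
call_id=12: ✓ → 565
call_id=13: ✗
call_id=14: ✓ → 226
call_id=15: ✓ → 368
call_id=16: ✓ → 295
call_id=17: ✓ → 4
line_avg = (407 + 416 + 272 + 259 + 121 + 183 + 565 + 226 + 368 + 295 + 4) / 11 = 283.2727272727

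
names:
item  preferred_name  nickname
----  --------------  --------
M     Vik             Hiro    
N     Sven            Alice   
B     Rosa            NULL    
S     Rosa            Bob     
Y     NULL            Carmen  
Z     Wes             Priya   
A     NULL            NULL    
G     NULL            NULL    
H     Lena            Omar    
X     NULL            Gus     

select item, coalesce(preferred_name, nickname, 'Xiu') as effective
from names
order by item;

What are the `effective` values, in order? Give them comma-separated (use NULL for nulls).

item=A: preferred_name=NULL, nickname=NULL, → literal Xiu → Xiu
item=B: preferred_name=Rosa → Rosa
item=G: preferred_name=NULL, nickname=NULL, → literal Xiu → Xiu
item=H: preferred_name=Lena → Lena
item=M: preferred_name=Vik → Vik
item=N: preferred_name=Sven → Sven
item=S: preferred_name=Rosa → Rosa
item=X: preferred_name=NULL, nickname=Gus → Gus
item=Y: preferred_name=NULL, nickname=Carmen → Carmen
item=Z: preferred_name=Wes → Wes

Xiu, Rosa, Xiu, Lena, Vik, Sven, Rosa, Gus, Carmen, Wes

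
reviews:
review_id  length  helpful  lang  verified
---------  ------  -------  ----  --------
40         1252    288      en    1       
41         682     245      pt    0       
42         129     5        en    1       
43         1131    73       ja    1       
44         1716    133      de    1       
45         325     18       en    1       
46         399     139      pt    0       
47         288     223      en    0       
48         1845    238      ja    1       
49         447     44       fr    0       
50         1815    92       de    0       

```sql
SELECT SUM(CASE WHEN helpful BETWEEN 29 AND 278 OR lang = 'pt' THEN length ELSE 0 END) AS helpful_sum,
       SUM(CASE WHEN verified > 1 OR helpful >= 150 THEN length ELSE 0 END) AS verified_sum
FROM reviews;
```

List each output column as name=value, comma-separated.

helpful_sum=8323, verified_sum=4067

[helpful_sum: helpful BETWEEN 29 AND 278 OR lang = 'pt']
review_id=40: ✗
review_id=41: ✓ → 682
review_id=42: ✗
review_id=43: ✓ → 1131
review_id=44: ✓ → 1716
review_id=45: ✗
review_id=46: ✓ → 399
review_id=47: ✓ → 288
review_id=48: ✓ → 1845
review_id=49: ✓ → 447
review_id=50: ✓ → 1815
helpful_sum = 682 + 1131 + 1716 + 399 + 288 + 1845 + 447 + 1815 = 8323
—
[verified_sum: verified > 1 OR helpful >= 150]
review_id=40: ✓ → 1252
review_id=41: ✓ → 682
review_id=42: ✗
review_id=43: ✗
review_id=44: ✗
review_id=45: ✗
review_id=46: ✗
review_id=47: ✓ → 288
review_id=48: ✓ → 1845
review_id=49: ✗
review_id=50: ✗
verified_sum = 1252 + 682 + 288 + 1845 = 4067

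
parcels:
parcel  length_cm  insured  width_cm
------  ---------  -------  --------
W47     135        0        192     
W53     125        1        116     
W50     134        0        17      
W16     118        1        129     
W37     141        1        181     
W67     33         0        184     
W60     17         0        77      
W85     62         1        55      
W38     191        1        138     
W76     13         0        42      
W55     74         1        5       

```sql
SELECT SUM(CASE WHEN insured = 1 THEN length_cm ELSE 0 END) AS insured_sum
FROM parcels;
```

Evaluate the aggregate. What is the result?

711

parcel=W47: ✗
parcel=W53: ✓ → 125
parcel=W50: ✗
parcel=W16: ✓ → 118
parcel=W37: ✓ → 141
parcel=W67: ✗
parcel=W60: ✗
parcel=W85: ✓ → 62
parcel=W38: ✓ → 191
parcel=W76: ✗
parcel=W55: ✓ → 74
insured_sum = 125 + 118 + 141 + 62 + 191 + 74 = 711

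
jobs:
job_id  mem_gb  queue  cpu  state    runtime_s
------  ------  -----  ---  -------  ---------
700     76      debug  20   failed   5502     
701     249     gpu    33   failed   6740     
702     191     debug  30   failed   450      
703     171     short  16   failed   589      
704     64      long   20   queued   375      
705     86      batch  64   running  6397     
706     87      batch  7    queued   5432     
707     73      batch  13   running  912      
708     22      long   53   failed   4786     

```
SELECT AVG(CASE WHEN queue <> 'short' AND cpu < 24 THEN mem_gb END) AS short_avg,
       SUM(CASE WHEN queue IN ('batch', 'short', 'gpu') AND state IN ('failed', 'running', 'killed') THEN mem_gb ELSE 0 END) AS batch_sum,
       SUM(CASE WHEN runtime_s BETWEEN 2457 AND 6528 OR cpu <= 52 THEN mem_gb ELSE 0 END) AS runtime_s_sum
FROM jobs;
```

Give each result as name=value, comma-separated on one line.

[short_avg: queue <> 'short' AND cpu < 24]
job_id=700: ✓ → 76
job_id=701: ✗
job_id=702: ✗
job_id=703: ✗
job_id=704: ✓ → 64
job_id=705: ✗
job_id=706: ✓ → 87
job_id=707: ✓ → 73
job_id=708: ✗
short_avg = (76 + 64 + 87 + 73) / 4 = 75
—
[batch_sum: queue IN ('batch', 'short', 'gpu') AND state IN ('failed', 'running', 'killed')]
job_id=700: ✗
job_id=701: ✓ → 249
job_id=702: ✗
job_id=703: ✓ → 171
job_id=704: ✗
job_id=705: ✓ → 86
job_id=706: ✗
job_id=707: ✓ → 73
job_id=708: ✗
batch_sum = 249 + 171 + 86 + 73 = 579
—
[runtime_s_sum: runtime_s BETWEEN 2457 AND 6528 OR cpu <= 52]
job_id=700: ✓ → 76
job_id=701: ✓ → 249
job_id=702: ✓ → 191
job_id=703: ✓ → 171
job_id=704: ✓ → 64
job_id=705: ✓ → 86
job_id=706: ✓ → 87
job_id=707: ✓ → 73
job_id=708: ✓ → 22
runtime_s_sum = 76 + 249 + 191 + 171 + 64 + 86 + 87 + 73 + 22 = 1019

short_avg=75, batch_sum=579, runtime_s_sum=1019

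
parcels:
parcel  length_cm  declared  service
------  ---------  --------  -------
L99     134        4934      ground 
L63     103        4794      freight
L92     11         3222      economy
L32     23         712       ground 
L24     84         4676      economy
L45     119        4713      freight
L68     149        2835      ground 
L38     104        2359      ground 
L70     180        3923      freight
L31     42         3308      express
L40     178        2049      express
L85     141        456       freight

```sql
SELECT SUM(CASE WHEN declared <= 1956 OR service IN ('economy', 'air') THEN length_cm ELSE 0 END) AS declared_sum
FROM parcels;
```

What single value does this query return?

parcel=L99: ✗
parcel=L63: ✗
parcel=L92: ✓ → 11
parcel=L32: ✓ → 23
parcel=L24: ✓ → 84
parcel=L45: ✗
parcel=L68: ✗
parcel=L38: ✗
parcel=L70: ✗
parcel=L31: ✗
parcel=L40: ✗
parcel=L85: ✓ → 141
declared_sum = 11 + 23 + 84 + 141 = 259

259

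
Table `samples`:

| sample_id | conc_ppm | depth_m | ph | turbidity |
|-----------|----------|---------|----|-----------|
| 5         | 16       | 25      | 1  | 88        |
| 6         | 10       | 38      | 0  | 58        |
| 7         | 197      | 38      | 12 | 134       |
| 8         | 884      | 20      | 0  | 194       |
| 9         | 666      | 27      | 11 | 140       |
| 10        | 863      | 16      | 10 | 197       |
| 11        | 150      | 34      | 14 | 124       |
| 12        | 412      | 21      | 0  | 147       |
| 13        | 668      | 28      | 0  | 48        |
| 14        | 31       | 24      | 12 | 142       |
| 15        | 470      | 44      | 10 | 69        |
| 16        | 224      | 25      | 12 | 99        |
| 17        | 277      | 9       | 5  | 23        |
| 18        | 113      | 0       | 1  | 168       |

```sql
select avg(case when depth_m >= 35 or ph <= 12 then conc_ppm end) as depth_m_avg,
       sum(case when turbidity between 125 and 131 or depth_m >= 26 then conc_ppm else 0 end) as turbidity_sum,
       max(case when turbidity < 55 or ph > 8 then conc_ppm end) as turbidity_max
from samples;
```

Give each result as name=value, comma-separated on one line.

[depth_m_avg: depth_m >= 35 or ph <= 12]
sample_id=5: ✓ → 16
sample_id=6: ✓ → 10
sample_id=7: ✓ → 197
sample_id=8: ✓ → 884
sample_id=9: ✓ → 666
sample_id=10: ✓ → 863
sample_id=11: ✗
sample_id=12: ✓ → 412
sample_id=13: ✓ → 668
sample_id=14: ✓ → 31
sample_id=15: ✓ → 470
sample_id=16: ✓ → 224
sample_id=17: ✓ → 277
sample_id=18: ✓ → 113
depth_m_avg = (16 + 10 + 197 + 884 + 666 + 863 + 412 + 668 + 31 + 470 + 224 + 277 + 113) / 13 = 371.6153846154
—
[turbidity_sum: turbidity between 125 and 131 or depth_m >= 26]
sample_id=5: ✗
sample_id=6: ✓ → 10
sample_id=7: ✓ → 197
sample_id=8: ✗
sample_id=9: ✓ → 666
sample_id=10: ✗
sample_id=11: ✓ → 150
sample_id=12: ✗
sample_id=13: ✓ → 668
sample_id=14: ✗
sample_id=15: ✓ → 470
sample_id=16: ✗
sample_id=17: ✗
sample_id=18: ✗
turbidity_sum = 10 + 197 + 666 + 150 + 668 + 470 = 2161
—
[turbidity_max: turbidity < 55 or ph > 8]
sample_id=5: ✗
sample_id=6: ✗
sample_id=7: ✓ → 197
sample_id=8: ✗
sample_id=9: ✓ → 666
sample_id=10: ✓ → 863
sample_id=11: ✓ → 150
sample_id=12: ✗
sample_id=13: ✓ → 668
sample_id=14: ✓ → 31
sample_id=15: ✓ → 470
sample_id=16: ✓ → 224
sample_id=17: ✓ → 277
sample_id=18: ✗
turbidity_max = MAX(197, 666, 863, 150, 668, 31, 470, 224, 277) = 863

depth_m_avg=371.6153846154, turbidity_sum=2161, turbidity_max=863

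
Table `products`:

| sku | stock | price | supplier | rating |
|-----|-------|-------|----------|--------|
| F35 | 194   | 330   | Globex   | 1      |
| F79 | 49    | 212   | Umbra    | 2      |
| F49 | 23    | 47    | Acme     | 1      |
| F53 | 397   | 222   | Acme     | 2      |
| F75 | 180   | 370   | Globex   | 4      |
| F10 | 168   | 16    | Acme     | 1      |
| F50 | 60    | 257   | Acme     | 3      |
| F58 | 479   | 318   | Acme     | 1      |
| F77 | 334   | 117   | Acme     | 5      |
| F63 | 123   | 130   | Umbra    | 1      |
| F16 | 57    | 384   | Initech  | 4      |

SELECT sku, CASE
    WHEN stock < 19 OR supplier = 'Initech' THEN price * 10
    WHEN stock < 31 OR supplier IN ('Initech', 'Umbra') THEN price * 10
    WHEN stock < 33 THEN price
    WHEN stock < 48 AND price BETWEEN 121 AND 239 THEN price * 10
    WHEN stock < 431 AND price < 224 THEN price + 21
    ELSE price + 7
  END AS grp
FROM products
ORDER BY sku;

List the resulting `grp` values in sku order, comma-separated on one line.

sku=F10: stock < 431 AND price < 224 → 37
sku=F16: stock < 19 OR supplier = 'Initech' → 3840
sku=F35: ELSE → 337
sku=F49: stock < 31 OR supplier IN ('Initech', 'Umbra') → 470
sku=F50: ELSE → 264
sku=F53: stock < 431 AND price < 224 → 243
sku=F58: ELSE → 325
sku=F63: stock < 31 OR supplier IN ('Initech', 'Umbra') → 1300
sku=F75: ELSE → 377
sku=F77: stock < 431 AND price < 224 → 138
sku=F79: stock < 31 OR supplier IN ('Initech', 'Umbra') → 2120

37, 3840, 337, 470, 264, 243, 325, 1300, 377, 138, 2120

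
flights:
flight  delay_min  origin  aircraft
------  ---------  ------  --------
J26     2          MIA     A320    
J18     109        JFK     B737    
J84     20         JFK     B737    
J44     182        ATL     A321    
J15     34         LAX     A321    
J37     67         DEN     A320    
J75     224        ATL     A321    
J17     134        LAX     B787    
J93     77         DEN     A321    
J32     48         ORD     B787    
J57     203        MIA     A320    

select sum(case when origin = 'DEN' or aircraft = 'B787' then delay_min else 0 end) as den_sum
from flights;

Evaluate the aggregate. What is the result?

326

flight=J26: ✗
flight=J18: ✗
flight=J84: ✗
flight=J44: ✗
flight=J15: ✗
flight=J37: ✓ → 67
flight=J75: ✗
flight=J17: ✓ → 134
flight=J93: ✓ → 77
flight=J32: ✓ → 48
flight=J57: ✗
den_sum = 67 + 134 + 77 + 48 = 326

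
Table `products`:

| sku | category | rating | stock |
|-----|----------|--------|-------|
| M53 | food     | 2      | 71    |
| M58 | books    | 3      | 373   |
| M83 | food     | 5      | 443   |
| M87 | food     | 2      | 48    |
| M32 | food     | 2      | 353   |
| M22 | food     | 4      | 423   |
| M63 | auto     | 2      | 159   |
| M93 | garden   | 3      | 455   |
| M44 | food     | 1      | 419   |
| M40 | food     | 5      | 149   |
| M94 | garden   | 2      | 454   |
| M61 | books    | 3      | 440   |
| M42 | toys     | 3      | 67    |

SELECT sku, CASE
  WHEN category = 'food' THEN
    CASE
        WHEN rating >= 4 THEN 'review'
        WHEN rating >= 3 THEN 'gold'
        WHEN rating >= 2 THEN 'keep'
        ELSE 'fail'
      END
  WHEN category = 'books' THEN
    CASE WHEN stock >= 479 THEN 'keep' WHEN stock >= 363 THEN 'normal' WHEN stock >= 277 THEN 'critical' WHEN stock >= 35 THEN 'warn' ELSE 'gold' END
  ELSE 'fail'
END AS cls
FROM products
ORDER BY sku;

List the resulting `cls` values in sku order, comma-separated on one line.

review, keep, review, fail, fail, keep, normal, normal, fail, review, keep, fail, fail

sku=M22: category='food' → inner[rating >= 4] → review
sku=M32: category='food' → inner[rating >= 2] → keep
sku=M40: category='food' → inner[rating >= 4] → review
sku=M42: category='toys' → outer ELSE → fail
sku=M44: category='food' → inner[ELSE] → fail
sku=M53: category='food' → inner[rating >= 2] → keep
sku=M58: category='books' → inner[stock >= 363] → normal
sku=M61: category='books' → inner[stock >= 363] → normal
sku=M63: category='auto' → outer ELSE → fail
sku=M83: category='food' → inner[rating >= 4] → review
sku=M87: category='food' → inner[rating >= 2] → keep
sku=M93: category='garden' → outer ELSE → fail
sku=M94: category='garden' → outer ELSE → fail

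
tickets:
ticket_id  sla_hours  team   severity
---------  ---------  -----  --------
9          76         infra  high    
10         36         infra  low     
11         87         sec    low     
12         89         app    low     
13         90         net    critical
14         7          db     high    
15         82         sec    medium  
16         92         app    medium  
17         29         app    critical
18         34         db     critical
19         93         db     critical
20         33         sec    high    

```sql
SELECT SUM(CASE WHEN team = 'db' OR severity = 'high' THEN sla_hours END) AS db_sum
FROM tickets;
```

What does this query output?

243

ticket_id=9: ✓ → 76
ticket_id=10: ✗
ticket_id=11: ✗
ticket_id=12: ✗
ticket_id=13: ✗
ticket_id=14: ✓ → 7
ticket_id=15: ✗
ticket_id=16: ✗
ticket_id=17: ✗
ticket_id=18: ✓ → 34
ticket_id=19: ✓ → 93
ticket_id=20: ✓ → 33
db_sum = 76 + 7 + 34 + 93 + 33 = 243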